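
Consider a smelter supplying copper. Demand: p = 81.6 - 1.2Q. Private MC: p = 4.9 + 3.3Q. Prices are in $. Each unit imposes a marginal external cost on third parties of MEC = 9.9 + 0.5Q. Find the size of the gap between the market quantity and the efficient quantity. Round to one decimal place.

3.7 units

Market equilibrium (private): 4.9 + 3.3Q = 81.6 - 1.2Q → Q_m = 17.0444.
Social marginal cost = private MC + MEC = 14.8 + 3.8Q.
Set SMC = demand: 14.8 + 3.8Q = 81.6 - 1.2Q → Q* = 13.3600.
Gap = |17.0444 − 13.3600| = 3.6844.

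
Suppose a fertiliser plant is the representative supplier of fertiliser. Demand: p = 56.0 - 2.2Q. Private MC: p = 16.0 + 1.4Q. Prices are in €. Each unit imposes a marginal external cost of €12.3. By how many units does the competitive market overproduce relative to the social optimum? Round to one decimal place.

3.4 units

Market equilibrium (private): 16.0 + 1.4Q = 56.0 - 2.2Q → Q_m = 11.1111.
Social marginal cost = private MC + MEC = 28.3 + 1.4Q.
Set SMC = demand: 28.3 + 1.4Q = 56.0 - 2.2Q → Q* = 7.6944.
Gap = |11.1111 − 7.6944| = 3.4167.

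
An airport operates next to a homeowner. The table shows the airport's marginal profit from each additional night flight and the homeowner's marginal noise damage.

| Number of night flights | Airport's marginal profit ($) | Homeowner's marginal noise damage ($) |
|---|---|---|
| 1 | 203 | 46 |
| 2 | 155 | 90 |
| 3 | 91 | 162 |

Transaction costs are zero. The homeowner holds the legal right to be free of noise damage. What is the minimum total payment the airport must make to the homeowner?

$136

Efficient level: marginal profit ≥ marginal noise damage through level 2, so k* = 2.
With the homeowner holding the right, the airport must at least compensate total damage at k*: 46 + 90 = 136.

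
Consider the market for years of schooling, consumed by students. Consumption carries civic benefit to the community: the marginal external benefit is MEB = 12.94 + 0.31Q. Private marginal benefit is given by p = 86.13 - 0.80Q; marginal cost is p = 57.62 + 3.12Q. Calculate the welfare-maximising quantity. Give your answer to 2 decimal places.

Social marginal benefit = demand + MEB = 99.07 - 0.49Q.
Set SMB = MC: 99.07 - 0.49Q = 57.62 + 3.12Q → Q* = 11.4820.

Q* = 11.48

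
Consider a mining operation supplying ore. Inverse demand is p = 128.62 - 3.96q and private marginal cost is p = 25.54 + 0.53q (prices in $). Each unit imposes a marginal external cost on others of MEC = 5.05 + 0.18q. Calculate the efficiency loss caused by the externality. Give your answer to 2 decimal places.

DWL = $9.03

Market equilibrium (private): 25.54 + 0.53q = 128.62 - 3.96q → q_m = 22.9577.
Social marginal cost = private MC + MEC = 30.59 + 0.71q.
Set SMC = demand: 30.59 + 0.71q = 128.62 - 3.96q → q* = 20.9914.
Between q* and q_m the wedge SMC − demand runs linearly from 0 to MEC(q_m), so the loss is a triangle.
DWL = ½ × 1.9663 × 9.1824 = 9.0277.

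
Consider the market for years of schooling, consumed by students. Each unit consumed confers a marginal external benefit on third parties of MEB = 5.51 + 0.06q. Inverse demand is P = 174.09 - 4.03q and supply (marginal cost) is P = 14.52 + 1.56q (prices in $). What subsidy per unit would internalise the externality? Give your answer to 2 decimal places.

Social marginal benefit = demand + MEB = 179.60 - 3.97q.
Set SMB = MC: 179.60 - 3.97q = 14.52 + 1.56q → q* = 29.8517.
The Pigouvian subsidy equals MEB at q*: 5.51 + 0.06×29.8517 = 7.3011.

subsidy = $7.30 per unit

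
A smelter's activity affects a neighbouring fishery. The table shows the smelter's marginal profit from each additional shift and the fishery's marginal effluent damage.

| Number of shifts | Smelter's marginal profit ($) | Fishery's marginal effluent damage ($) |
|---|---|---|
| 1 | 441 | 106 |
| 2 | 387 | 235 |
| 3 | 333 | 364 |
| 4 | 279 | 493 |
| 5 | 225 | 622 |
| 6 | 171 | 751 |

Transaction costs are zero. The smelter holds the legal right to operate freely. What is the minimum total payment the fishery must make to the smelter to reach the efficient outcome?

Left alone the smelter would choose level 6 (marginal profit stays positive).
Efficient level: k* = 2 (marginal profit ≥ marginal effluent damage through 2).
The fishery must at least cover the smelter's forgone profit from cutting 6→2: 333 + 279 + 225 + 171 = 1008.

$1008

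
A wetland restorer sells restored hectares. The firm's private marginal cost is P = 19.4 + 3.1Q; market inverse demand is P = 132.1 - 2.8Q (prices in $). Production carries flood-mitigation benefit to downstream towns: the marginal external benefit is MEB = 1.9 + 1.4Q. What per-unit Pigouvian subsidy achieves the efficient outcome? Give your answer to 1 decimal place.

Social marginal cost = private MC − MEB = 17.5 + 1.7Q.
Set SMC = demand: 17.5 + 1.7Q = 132.1 - 2.8Q → Q* = 25.4667.
The Pigouvian subsidy equals MEB at Q*: 1.9 + 1.4×25.4667 = 37.5534.

subsidy = $37.6 per unit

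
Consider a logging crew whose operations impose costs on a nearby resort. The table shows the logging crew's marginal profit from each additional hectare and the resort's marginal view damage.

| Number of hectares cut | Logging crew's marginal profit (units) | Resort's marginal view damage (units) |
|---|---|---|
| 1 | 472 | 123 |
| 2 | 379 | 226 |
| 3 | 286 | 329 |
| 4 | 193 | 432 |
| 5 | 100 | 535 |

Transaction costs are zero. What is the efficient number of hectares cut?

2

Bargaining reaches the level where marginal profit last exceeds marginal view damage.
That holds through level 2 (379 ≥ 226) but not at 3 (286 < 329).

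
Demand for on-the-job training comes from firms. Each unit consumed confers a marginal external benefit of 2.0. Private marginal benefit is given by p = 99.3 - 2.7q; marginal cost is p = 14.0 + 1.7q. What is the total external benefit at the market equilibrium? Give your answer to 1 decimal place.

Market equilibrium (private): 14.0 + 1.7q = 99.3 - 2.7q → q_m = 19.3864.
Total external benefit = MEB × q_m = 2.0 × 19.3864 = 38.7728.

38.8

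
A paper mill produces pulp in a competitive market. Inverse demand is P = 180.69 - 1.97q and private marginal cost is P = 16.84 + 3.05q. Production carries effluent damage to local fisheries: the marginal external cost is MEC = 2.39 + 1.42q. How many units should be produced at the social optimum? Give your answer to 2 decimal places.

Social marginal cost = private MC + MEC = 19.23 + 4.47q.
Set SMC = demand: 19.23 + 4.47q = 180.69 - 1.97q → q* = 25.0714.

q* = 25.07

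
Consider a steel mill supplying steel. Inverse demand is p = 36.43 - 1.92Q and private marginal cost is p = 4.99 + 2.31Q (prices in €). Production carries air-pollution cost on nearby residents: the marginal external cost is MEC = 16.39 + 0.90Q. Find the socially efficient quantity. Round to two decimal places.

Social marginal cost = private MC + MEC = 21.38 + 3.21Q.
Set SMC = demand: 21.38 + 3.21Q = 36.43 - 1.92Q → Q* = 2.9337.

Q* = 2.93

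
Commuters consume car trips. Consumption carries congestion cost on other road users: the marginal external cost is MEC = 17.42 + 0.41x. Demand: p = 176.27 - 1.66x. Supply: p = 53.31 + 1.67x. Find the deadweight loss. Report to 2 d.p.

DWL = 141.72

Market equilibrium (private): 53.31 + 1.67x = 176.27 - 1.66x → x_m = 36.9249.
Social marginal benefit = demand − MEC = 158.85 - 2.07x.
Set SMB = MC: 158.85 - 2.07x = 53.31 + 1.67x → x* = 28.2193.
The welfare-loss triangle has base |x_m − x*| and height MEC(x_m) (the vertical gap between SMB and MC is zero at x* and MEC at x_m).
DWL = ½ × 8.7056 × 32.5592 = 141.7237.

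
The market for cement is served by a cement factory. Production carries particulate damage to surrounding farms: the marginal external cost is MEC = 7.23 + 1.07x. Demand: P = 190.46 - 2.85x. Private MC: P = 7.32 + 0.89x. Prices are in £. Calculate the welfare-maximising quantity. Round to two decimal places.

Social marginal cost = private MC + MEC = 14.55 + 1.96x.
Set SMC = demand: 14.55 + 1.96x = 190.46 - 2.85x → x* = 36.5717.

x* = 36.57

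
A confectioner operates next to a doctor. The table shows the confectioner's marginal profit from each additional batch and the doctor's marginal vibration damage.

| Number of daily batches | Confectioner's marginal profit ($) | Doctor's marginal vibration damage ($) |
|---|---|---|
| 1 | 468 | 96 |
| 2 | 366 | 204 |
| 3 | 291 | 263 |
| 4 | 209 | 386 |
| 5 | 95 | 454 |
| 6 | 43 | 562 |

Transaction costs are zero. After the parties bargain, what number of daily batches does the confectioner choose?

3

Bargaining reaches the level where marginal profit last exceeds marginal vibration damage.
That holds through level 3 (291 ≥ 263) but not at 4 (209 < 386).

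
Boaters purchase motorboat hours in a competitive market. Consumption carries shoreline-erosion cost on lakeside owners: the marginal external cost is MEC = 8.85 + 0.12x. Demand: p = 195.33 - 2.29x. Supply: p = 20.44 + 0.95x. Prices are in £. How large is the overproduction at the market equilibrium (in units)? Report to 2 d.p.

Market equilibrium (private): 20.44 + 0.95x = 195.33 - 2.29x → x_m = 53.9784.
Social marginal benefit = demand − MEC = 186.48 - 2.41x.
Set SMB = MC: 186.48 - 2.41x = 20.44 + 0.95x → x* = 49.4167.
Gap = |53.9784 − 49.4167| = 4.5617.

4.56 units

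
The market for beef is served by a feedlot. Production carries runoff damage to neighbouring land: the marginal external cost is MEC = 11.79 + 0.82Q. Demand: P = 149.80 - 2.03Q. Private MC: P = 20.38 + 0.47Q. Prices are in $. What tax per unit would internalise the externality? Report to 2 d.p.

tax = $40.84 per unit

Social marginal cost = private MC + MEC = 32.17 + 1.29Q.
Set SMC = demand: 32.17 + 1.29Q = 149.80 - 2.03Q → Q* = 35.4307.
The Pigouvian tax equals MEC at Q*: 11.79 + 0.82×35.4307 = 40.8432.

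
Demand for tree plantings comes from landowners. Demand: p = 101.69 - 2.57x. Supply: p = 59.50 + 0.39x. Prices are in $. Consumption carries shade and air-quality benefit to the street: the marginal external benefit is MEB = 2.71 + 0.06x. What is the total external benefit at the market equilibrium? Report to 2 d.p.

$44.72

Market equilibrium (private): 59.50 + 0.39x = 101.69 - 2.57x → x_m = 14.2534.
Total external benefit = ∫₀^{x_m} (2.71 + 0.06x) dx = 2.71×14.2534 + ½×0.06×14.2534² = 44.7215.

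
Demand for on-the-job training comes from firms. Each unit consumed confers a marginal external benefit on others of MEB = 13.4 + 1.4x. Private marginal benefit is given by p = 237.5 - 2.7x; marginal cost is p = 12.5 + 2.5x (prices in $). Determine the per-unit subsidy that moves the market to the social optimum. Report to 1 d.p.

Social marginal benefit = demand + MEB = 250.9 - 1.3x.
Set SMB = MC: 250.9 - 1.3x = 12.5 + 2.5x → x* = 62.7368.
The Pigouvian subsidy equals MEB at x*: 13.4 + 1.4×62.7368 = 101.2315.

subsidy = $101.2 per unit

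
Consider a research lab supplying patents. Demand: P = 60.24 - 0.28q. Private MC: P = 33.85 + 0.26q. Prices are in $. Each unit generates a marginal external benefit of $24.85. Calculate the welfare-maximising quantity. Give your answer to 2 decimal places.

Social marginal cost = private MC − MEB = 9.00 + 0.26q.
Set SMC = demand: 9.00 + 0.26q = 60.24 - 0.28q → q* = 94.8889.

q* = 94.89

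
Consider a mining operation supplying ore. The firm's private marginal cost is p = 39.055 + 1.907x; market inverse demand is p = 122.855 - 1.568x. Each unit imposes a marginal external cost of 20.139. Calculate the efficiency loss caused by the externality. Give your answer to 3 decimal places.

DWL = 58.357

Market equilibrium (private): 39.055 + 1.907x = 122.855 - 1.568x → x_m = 24.1151.
Social marginal cost = private MC + MEC = 59.194 + 1.907x.
Set SMC = demand: 59.194 + 1.907x = 122.855 - 1.568x → x* = 18.3197.
The loss is the area between SMC and demand from x* to x_m; with linear curves that's a triangle of height MEC(x_m).
DWL = ½ × 5.7954 × 20.1390 = 58.3568.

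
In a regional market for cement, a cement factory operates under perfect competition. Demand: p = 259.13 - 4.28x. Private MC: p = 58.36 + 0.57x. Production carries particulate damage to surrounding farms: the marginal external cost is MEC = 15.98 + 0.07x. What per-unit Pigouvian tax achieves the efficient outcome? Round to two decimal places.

tax = 18.61 per unit

Social marginal cost = private MC + MEC = 74.34 + 0.64x.
Set SMC = demand: 74.34 + 0.64x = 259.13 - 4.28x → x* = 37.5589.
The Pigouvian tax equals MEC at x*: 15.98 + 0.07×37.5589 = 18.6091.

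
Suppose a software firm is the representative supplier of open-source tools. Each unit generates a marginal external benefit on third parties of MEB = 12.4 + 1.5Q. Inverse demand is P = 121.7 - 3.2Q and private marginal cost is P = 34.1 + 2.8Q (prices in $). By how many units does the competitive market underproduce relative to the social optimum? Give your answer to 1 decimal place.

Market equilibrium (private): 34.1 + 2.8Q = 121.7 - 3.2Q → Q_m = 14.6000.
Social marginal cost = private MC − MEB = 21.7 + 1.3Q.
Set SMC = demand: 21.7 + 1.3Q = 121.7 - 3.2Q → Q* = 22.2222.
Gap = |14.6000 − 22.2222| = 7.6222.

7.6 units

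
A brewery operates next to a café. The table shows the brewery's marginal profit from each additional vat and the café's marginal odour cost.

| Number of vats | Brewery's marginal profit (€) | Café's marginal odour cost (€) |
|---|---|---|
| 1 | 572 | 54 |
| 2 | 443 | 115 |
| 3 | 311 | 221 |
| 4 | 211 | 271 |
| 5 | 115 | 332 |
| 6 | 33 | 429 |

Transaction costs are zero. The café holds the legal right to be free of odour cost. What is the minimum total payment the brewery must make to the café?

€390

Efficient level: marginal profit ≥ marginal odour cost through level 3, so k* = 3.
With the café holding the right, the brewery must at least compensate total damage at k*: 54 + 115 + 221 = 390.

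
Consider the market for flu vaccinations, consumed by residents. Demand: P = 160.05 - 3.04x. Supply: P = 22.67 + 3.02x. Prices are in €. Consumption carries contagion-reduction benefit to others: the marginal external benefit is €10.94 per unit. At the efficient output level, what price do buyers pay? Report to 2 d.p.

Social marginal benefit = demand + MEB = 170.99 - 3.04x.
Set SMB = MC: 170.99 - 3.04x = 22.67 + 3.02x → x* = 24.4752.
Consumer price on the demand curve at x*: 160.05 − 3.04×24.4752 = 85.6454.

P = €85.65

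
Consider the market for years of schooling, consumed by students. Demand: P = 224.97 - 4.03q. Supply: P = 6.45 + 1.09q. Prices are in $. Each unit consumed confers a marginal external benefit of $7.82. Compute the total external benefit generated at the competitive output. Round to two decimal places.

Market equilibrium (private): 6.45 + 1.09q = 224.97 - 4.03q → q_m = 42.6797.
Total external benefit = MEB × q_m = 7.82 × 42.6797 = 333.7553.

$333.76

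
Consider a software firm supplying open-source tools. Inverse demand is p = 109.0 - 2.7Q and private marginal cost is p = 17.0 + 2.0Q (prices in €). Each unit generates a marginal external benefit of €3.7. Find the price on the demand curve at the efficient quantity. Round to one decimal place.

Social marginal cost = private MC − MEB = 13.3 + 2.0Q.
Set SMC = demand: 13.3 + 2.0Q = 109.0 - 2.7Q → Q* = 20.3617.
Consumer price on the demand curve at Q*: 109.0 − 2.7×20.3617 = 54.0234.

P = €54.0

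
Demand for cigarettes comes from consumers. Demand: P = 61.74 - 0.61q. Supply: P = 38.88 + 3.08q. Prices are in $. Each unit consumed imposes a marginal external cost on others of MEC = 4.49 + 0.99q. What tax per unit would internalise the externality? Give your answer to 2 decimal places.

Social marginal benefit = demand − MEC = 57.25 - 1.60q.
Set SMB = MC: 57.25 - 1.60q = 38.88 + 3.08q → q* = 3.9252.
The Pigouvian tax equals MEC at q*: 4.49 + 0.99×3.9252 = 8.3759.

tax = $8.38 per unit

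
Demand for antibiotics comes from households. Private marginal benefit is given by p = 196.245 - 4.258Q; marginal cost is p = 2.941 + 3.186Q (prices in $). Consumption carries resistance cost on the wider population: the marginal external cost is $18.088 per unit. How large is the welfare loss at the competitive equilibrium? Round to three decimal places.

DWL = $21.976

Market equilibrium (private): 2.941 + 3.186Q = 196.245 - 4.258Q → Q_m = 25.9678.
Social marginal benefit = demand − MEC = 178.157 - 4.258Q.
Set SMB = MC: 178.157 - 4.258Q = 2.941 + 3.186Q → Q* = 23.5379.
The welfare-loss triangle has base |Q_m − Q*| and height MEC(Q_m) (the vertical gap between SMB and MC is zero at Q* and MEC at Q_m).
DWL = ½ × 2.4299 × 18.0880 = 21.9760.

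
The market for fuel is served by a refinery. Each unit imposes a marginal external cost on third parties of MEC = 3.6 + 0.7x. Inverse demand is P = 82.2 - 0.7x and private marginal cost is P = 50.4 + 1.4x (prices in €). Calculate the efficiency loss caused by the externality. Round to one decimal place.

Market equilibrium (private): 50.4 + 1.4x = 82.2 - 0.7x → x_m = 15.1429.
Social marginal cost = private MC + MEC = 54.0 + 2.1x.
Set SMC = demand: 54.0 + 2.1x = 82.2 - 0.7x → x* = 10.0714.
The loss is the area between SMC and demand from x* to x_m; with linear curves that's a triangle of height MEC(x_m).
DWL = ½ × 5.0715 × 14.2000 = 36.0077.

DWL = €36.0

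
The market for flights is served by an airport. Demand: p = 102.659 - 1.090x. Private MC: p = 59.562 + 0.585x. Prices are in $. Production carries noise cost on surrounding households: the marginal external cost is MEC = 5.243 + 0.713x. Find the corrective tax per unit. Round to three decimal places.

tax = $16.545 per unit

Social marginal cost = private MC + MEC = 64.805 + 1.298x.
Set SMC = demand: 64.805 + 1.298x = 102.659 - 1.090x → x* = 15.8518.
The Pigouvian tax equals MEC at x*: 5.243 + 0.713×15.8518 = 16.5453.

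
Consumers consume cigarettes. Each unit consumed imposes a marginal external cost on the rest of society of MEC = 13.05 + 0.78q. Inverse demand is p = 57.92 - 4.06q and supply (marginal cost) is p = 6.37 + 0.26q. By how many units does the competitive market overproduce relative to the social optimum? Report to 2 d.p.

4.38 units

Market equilibrium (private): 6.37 + 0.26q = 57.92 - 4.06q → q_m = 11.9329.
Social marginal benefit = demand − MEC = 44.87 - 4.84q.
Set SMB = MC: 44.87 - 4.84q = 6.37 + 0.26q → q* = 7.5490.
Gap = |11.9329 − 7.5490| = 4.3839.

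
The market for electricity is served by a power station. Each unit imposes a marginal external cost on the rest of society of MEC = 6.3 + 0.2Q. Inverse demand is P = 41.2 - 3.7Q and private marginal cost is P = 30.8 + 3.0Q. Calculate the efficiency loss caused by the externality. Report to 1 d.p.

Market equilibrium (private): 30.8 + 3.0Q = 41.2 - 3.7Q → Q_m = 1.5522.
Social marginal cost = private MC + MEC = 37.1 + 3.2Q.
Set SMC = demand: 37.1 + 3.2Q = 41.2 - 3.7Q → Q* = 0.5942.
The welfare-loss triangle has base |Q_m − Q*| and height MEC(Q_m) (the vertical gap between SMC and demand is zero at Q* and MEC at Q_m).
DWL = ½ × 0.9580 × 6.6104 = 3.1664.

DWL = 3.2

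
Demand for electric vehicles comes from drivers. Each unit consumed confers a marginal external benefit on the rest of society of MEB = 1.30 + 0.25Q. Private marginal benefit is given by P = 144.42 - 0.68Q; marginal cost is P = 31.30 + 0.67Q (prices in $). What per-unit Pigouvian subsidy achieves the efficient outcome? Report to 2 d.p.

subsidy = $27.30 per unit

Social marginal benefit = demand + MEB = 145.72 - 0.43Q.
Set SMB = MC: 145.72 - 0.43Q = 31.30 + 0.67Q → Q* = 104.0182.
The Pigouvian subsidy equals MEB at Q*: 1.30 + 0.25×104.0182 = 27.3046.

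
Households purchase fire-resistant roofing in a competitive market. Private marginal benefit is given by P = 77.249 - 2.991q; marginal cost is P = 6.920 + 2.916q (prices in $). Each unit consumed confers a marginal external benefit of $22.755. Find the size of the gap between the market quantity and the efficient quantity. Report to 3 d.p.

Market equilibrium (private): 6.920 + 2.916q = 77.249 - 2.991q → q_m = 11.9060.
Social marginal benefit = demand + MEB = 100.004 - 2.991q.
Set SMB = MC: 100.004 - 2.991q = 6.920 + 2.916q → q* = 15.7583.
Gap = |11.9060 − 15.7583| = 3.8523.

3.852 units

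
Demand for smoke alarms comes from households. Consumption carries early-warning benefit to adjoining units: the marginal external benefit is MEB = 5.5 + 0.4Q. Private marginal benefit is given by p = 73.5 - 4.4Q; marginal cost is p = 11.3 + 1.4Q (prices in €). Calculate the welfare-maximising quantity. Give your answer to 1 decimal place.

Q* = 12.5

Social marginal benefit = demand + MEB = 79.0 - 4.0Q.
Set SMB = MC: 79.0 - 4.0Q = 11.3 + 1.4Q → Q* = 12.5370.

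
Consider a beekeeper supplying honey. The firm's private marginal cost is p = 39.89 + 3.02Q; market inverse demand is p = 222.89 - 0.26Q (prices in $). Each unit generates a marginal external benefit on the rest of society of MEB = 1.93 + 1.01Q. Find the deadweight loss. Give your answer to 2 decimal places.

DWL = $748.16

Market equilibrium (private): 39.89 + 3.02Q = 222.89 - 0.26Q → Q_m = 55.7927.
Social marginal cost = private MC − MEB = 37.96 + 2.01Q.
Set SMC = demand: 37.96 + 2.01Q = 222.89 - 0.26Q → Q* = 81.4670.
Between Q* and Q_m the wedge demand − SMC runs linearly from 0 to MEB(Q_m), so the loss is a triangle.
DWL = ½ × 25.6743 × 58.2806 = 748.1568.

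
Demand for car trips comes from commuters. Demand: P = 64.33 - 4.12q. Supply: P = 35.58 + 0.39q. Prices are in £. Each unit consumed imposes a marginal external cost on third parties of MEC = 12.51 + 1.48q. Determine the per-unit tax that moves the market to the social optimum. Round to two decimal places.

Social marginal benefit = demand − MEC = 51.82 - 5.60q.
Set SMB = MC: 51.82 - 5.60q = 35.58 + 0.39q → q* = 2.7112.
The Pigouvian tax equals MEC at q*: 12.51 + 1.48×2.7112 = 16.5226.

tax = £16.52 per unit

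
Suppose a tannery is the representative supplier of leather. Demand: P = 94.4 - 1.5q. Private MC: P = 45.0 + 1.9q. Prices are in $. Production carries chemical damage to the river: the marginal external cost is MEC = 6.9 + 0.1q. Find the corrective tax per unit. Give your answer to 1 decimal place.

Social marginal cost = private MC + MEC = 51.9 + 2.0q.
Set SMC = demand: 51.9 + 2.0q = 94.4 - 1.5q → q* = 12.1429.
The Pigouvian tax equals MEC at q*: 6.9 + 0.1×12.1429 = 8.1143.

tax = $8.1 per unit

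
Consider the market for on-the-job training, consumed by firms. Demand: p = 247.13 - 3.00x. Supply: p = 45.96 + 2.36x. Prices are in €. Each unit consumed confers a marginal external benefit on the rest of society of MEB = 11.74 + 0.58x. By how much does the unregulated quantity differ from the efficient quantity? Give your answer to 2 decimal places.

Market equilibrium (private): 45.96 + 2.36x = 247.13 - 3.00x → x_m = 37.5317.
Social marginal benefit = demand + MEB = 258.87 - 2.42x.
Set SMB = MC: 258.87 - 2.42x = 45.96 + 2.36x → x* = 44.5418.
Gap = |37.5317 − 44.5418| = 7.0101.

7.01 units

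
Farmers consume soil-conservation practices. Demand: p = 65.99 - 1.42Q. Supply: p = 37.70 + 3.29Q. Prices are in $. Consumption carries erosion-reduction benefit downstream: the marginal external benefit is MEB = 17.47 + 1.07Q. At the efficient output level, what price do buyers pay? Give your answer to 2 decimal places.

P = $48.14

Social marginal benefit = demand + MEB = 83.46 - 0.35Q.
Set SMB = MC: 83.46 - 0.35Q = 37.70 + 3.29Q → Q* = 12.5714.
Consumer price on the demand curve at Q*: 65.99 − 1.42×12.5714 = 48.1386.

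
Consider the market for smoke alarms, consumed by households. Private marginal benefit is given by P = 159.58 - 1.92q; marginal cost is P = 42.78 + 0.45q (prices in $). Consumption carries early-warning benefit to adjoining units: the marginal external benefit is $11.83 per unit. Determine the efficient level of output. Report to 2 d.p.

Social marginal benefit = demand + MEB = 171.41 - 1.92q.
Set SMB = MC: 171.41 - 1.92q = 42.78 + 0.45q → q* = 54.2743.

q* = 54.27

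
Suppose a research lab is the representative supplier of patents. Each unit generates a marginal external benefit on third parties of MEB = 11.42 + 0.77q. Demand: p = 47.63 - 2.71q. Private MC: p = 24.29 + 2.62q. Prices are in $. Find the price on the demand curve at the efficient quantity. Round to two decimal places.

Social marginal cost = private MC − MEB = 12.87 + 1.85q.
Set SMC = demand: 12.87 + 1.85q = 47.63 - 2.71q → q* = 7.6228.
Consumer price on the demand curve at q*: 47.63 − 2.71×7.6228 = 26.9722.

P = $26.97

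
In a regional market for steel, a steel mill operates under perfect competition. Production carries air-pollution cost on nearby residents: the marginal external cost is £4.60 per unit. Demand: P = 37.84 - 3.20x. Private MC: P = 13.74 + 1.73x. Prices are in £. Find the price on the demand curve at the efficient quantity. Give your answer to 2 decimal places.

Social marginal cost = private MC + MEC = 18.34 + 1.73x.
Set SMC = demand: 18.34 + 1.73x = 37.84 - 3.20x → x* = 3.9554.
Consumer price on the demand curve at x*: 37.84 − 3.20×3.9554 = 25.1827.

P = £25.18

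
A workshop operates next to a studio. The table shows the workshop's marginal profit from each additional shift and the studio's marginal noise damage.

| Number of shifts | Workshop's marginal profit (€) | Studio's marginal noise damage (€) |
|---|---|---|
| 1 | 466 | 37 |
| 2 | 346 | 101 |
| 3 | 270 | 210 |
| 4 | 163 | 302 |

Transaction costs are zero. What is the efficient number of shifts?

3

Bargaining reaches the level where marginal profit last exceeds marginal noise damage.
That holds through level 3 (270 ≥ 210) but not at 4 (163 < 302).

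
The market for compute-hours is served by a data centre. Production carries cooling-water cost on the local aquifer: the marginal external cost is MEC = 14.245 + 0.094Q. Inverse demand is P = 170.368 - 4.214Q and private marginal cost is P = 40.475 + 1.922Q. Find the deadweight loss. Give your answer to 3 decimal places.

DWL = 21.153

Market equilibrium (private): 40.475 + 1.922Q = 170.368 - 4.214Q → Q_m = 21.1690.
Social marginal cost = private MC + MEC = 54.720 + 2.016Q.
Set SMC = demand: 54.720 + 2.016Q = 170.368 - 4.214Q → Q* = 18.5631.
Between Q* and Q_m the wedge SMC − demand runs linearly from 0 to MEC(Q_m), so the loss is a triangle.
DWL = ½ × 2.6059 × 16.2349 = 21.1533.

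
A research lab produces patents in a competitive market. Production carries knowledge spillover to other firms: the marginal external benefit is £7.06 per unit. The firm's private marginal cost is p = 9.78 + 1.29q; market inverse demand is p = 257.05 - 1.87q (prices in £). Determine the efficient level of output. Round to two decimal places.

q* = 80.48

Social marginal cost = private MC − MEB = 2.72 + 1.29q.
Set SMC = demand: 2.72 + 1.29q = 257.05 - 1.87q → q* = 80.4842.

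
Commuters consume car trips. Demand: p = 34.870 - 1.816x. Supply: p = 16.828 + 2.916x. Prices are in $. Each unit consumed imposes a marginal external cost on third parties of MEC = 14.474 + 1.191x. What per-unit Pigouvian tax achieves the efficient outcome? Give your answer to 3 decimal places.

Social marginal benefit = demand − MEC = 20.396 - 3.007x.
Set SMB = MC: 20.396 - 3.007x = 16.828 + 2.916x → x* = 0.6024.
The Pigouvian tax equals MEC at x*: 14.474 + 1.191×0.6024 = 15.1915.

tax = $15.191 per unit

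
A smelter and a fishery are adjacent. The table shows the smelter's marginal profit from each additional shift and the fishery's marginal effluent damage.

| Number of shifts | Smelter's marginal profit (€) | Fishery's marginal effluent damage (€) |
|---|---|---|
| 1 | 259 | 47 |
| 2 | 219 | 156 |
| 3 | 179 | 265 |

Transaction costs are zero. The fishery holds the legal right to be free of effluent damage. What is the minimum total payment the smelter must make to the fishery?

€203

Efficient level: marginal profit ≥ marginal effluent damage through level 2, so k* = 2.
With the fishery holding the right, the smelter must at least compensate total damage at k*: 47 + 156 = 203.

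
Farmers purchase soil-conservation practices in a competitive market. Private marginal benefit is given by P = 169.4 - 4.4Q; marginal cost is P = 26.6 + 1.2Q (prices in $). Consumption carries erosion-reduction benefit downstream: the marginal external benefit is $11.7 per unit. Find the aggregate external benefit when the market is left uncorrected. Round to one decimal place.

Market equilibrium (private): 26.6 + 1.2Q = 169.4 - 4.4Q → Q_m = 25.5000.
Total external benefit = MEB × Q_m = 11.7 × 25.5000 = 298.3500.

$298.4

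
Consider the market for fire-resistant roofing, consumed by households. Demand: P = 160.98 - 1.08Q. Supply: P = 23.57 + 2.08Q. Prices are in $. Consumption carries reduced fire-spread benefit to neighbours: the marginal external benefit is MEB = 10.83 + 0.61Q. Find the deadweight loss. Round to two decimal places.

DWL = $273.61

Market equilibrium (private): 23.57 + 2.08Q = 160.98 - 1.08Q → Q_m = 43.4842.
Social marginal benefit = demand + MEB = 171.81 - 0.47Q.
Set SMB = MC: 171.81 - 0.47Q = 23.57 + 2.08Q → Q* = 58.1333.
Height of the DWL triangle at Q_m is SMB(Q_m) − MC(Q_m) = MEB(Q_m) = 37.3553.
DWL = ½ × 14.6491 × 37.3553 = 273.6108.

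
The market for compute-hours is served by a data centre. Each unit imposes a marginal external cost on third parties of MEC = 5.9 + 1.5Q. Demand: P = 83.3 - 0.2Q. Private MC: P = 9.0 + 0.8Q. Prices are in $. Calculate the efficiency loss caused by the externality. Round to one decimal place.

DWL = $2754.2

Market equilibrium (private): 9.0 + 0.8Q = 83.3 - 0.2Q → Q_m = 74.3000.
Social marginal cost = private MC + MEC = 14.9 + 2.3Q.
Set SMC = demand: 14.9 + 2.3Q = 83.3 - 0.2Q → Q* = 27.3600.
The loss is the area between SMC and demand from Q* to Q_m; with linear curves that's a triangle of height MEC(Q_m).
DWL = ½ × 46.9400 × 117.3500 = 2754.2045.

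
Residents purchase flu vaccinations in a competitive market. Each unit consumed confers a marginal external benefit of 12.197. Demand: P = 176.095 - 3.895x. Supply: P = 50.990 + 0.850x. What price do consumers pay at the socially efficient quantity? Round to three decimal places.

Social marginal benefit = demand + MEB = 188.292 - 3.895x.
Set SMB = MC: 188.292 - 3.895x = 50.990 + 0.850x → x* = 28.9361.
Consumer price on the demand curve at x*: 176.095 − 3.895×28.9361 = 63.3889.

P = 63.389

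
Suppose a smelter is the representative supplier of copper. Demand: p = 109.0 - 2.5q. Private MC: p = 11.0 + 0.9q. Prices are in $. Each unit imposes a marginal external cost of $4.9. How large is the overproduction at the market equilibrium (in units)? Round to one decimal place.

1.4 units

Market equilibrium (private): 11.0 + 0.9q = 109.0 - 2.5q → q_m = 28.8235.
Social marginal cost = private MC + MEC = 15.9 + 0.9q.
Set SMC = demand: 15.9 + 0.9q = 109.0 - 2.5q → q* = 27.3824.
Gap = |28.8235 − 27.3824| = 1.4411.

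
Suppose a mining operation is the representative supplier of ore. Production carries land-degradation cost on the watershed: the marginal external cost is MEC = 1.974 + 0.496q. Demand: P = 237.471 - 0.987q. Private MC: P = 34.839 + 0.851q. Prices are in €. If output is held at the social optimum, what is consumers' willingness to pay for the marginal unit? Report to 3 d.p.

P = €152.617

Social marginal cost = private MC + MEC = 36.813 + 1.347q.
Set SMC = demand: 36.813 + 1.347q = 237.471 - 0.987q → q* = 85.9717.
Consumer price on the demand curve at q*: 237.471 − 0.987×85.9717 = 152.6169.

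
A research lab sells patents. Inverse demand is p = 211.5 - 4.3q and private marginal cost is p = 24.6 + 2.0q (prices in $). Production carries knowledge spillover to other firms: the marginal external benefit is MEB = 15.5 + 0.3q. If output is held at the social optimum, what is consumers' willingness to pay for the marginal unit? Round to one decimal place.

P = $66.4

Social marginal cost = private MC − MEB = 9.1 + 1.7q.
Set SMC = demand: 9.1 + 1.7q = 211.5 - 4.3q → q* = 33.7333.
Consumer price on the demand curve at q*: 211.5 − 4.3×33.7333 = 66.4468.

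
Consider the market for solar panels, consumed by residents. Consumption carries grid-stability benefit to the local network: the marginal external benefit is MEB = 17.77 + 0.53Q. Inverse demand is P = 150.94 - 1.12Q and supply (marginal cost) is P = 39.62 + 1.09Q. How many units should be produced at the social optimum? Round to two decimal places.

Social marginal benefit = demand + MEB = 168.71 - 0.59Q.
Set SMB = MC: 168.71 - 0.59Q = 39.62 + 1.09Q → Q* = 76.8393.

Q* = 76.84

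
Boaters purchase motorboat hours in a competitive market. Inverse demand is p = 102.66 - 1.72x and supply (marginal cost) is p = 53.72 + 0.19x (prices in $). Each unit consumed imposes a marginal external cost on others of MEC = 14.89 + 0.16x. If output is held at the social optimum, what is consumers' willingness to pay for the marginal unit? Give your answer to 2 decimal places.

P = $74.37

Social marginal benefit = demand − MEC = 87.77 - 1.88x.
Set SMB = MC: 87.77 - 1.88x = 53.72 + 0.19x → x* = 16.4493.
Consumer price on the demand curve at x*: 102.66 − 1.72×16.4493 = 74.3672.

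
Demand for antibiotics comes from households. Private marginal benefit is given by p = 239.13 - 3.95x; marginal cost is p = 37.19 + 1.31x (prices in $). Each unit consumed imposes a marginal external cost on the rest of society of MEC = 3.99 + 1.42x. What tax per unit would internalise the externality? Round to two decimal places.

Social marginal benefit = demand − MEC = 235.14 - 5.37x.
Set SMB = MC: 235.14 - 5.37x = 37.19 + 1.31x → x* = 29.6332.
The Pigouvian tax equals MEC at x*: 3.99 + 1.42×29.6332 = 46.0691.

tax = $46.07 per unit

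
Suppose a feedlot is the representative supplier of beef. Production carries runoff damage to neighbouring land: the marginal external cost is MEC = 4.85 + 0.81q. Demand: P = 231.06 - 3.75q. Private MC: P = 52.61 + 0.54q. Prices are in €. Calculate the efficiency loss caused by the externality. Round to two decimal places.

DWL = €145.65

Market equilibrium (private): 52.61 + 0.54q = 231.06 - 3.75q → q_m = 41.5967.
Social marginal cost = private MC + MEC = 57.46 + 1.35q.
Set SMC = demand: 57.46 + 1.35q = 231.06 - 3.75q → q* = 34.0392.
Height of the DWL triangle at q_m is SMC(q_m) − demand(q_m) = MEC(q_m) = 38.5434.
DWL = ½ × 7.5575 × 38.5434 = 145.6459.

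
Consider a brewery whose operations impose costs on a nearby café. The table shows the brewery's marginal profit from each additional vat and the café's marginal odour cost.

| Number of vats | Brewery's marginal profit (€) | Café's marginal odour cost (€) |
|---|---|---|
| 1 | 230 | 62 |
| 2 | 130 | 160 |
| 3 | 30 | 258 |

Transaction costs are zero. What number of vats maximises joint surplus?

1

Bargaining reaches the level where marginal profit last exceeds marginal odour cost.
That holds through level 1 (230 ≥ 62) but not at 2 (130 < 160).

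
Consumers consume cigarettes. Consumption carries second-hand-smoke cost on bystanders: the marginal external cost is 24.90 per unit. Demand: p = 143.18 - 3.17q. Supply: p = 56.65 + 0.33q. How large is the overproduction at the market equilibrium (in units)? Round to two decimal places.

7.11 units

Market equilibrium (private): 56.65 + 0.33q = 143.18 - 3.17q → q_m = 24.7229.
Social marginal benefit = demand − MEC = 118.28 - 3.17q.
Set SMB = MC: 118.28 - 3.17q = 56.65 + 0.33q → q* = 17.6086.
Gap = |24.7229 − 17.6086| = 7.1143.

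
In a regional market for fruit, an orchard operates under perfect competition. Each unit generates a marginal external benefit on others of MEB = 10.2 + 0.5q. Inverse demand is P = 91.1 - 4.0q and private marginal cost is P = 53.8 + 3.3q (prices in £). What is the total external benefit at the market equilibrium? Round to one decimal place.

£58.6

Market equilibrium (private): 53.8 + 3.3q = 91.1 - 4.0q → q_m = 5.1096.
Total external benefit = ∫₀^{q_m} (10.2 + 0.5q) dq = 10.2×5.1096 + ½×0.5×5.1096² = 58.6449.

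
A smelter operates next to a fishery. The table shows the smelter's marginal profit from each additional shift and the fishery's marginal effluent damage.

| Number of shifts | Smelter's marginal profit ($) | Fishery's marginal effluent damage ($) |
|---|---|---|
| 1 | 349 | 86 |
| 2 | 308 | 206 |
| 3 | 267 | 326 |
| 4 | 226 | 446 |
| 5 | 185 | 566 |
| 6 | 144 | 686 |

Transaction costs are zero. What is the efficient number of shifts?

Bargaining reaches the level where marginal profit last exceeds marginal effluent damage.
That holds through level 2 (308 ≥ 206) but not at 3 (267 < 326).

2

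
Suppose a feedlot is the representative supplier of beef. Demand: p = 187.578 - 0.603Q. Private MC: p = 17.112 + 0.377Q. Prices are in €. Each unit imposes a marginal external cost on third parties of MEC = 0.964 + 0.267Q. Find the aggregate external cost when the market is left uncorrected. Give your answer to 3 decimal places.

Market equilibrium (private): 17.112 + 0.377Q = 187.578 - 0.603Q → Q_m = 173.9449.
Total external cost = ∫₀^{Q_m} (0.964 + 0.267Q) dQ = 0.964×173.9449 + ½×0.267×173.9449² = 4206.9695.

€4206.969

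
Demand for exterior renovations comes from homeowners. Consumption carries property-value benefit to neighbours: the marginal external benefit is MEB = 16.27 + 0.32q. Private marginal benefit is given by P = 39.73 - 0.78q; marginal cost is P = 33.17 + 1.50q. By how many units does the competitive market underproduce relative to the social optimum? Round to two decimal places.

Market equilibrium (private): 33.17 + 1.50q = 39.73 - 0.78q → q_m = 2.8772.
Social marginal benefit = demand + MEB = 56.00 - 0.46q.
Set SMB = MC: 56.00 - 0.46q = 33.17 + 1.50q → q* = 11.6480.
Gap = |2.8772 − 11.6480| = 8.7708.

8.77 units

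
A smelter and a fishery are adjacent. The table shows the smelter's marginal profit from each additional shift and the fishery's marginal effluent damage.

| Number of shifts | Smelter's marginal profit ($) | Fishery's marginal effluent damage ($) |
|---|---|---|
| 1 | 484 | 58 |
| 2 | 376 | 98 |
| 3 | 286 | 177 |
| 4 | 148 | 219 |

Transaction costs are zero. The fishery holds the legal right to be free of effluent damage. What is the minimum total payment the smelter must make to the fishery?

$333

Efficient level: marginal profit ≥ marginal effluent damage through level 3, so k* = 3.
With the fishery holding the right, the smelter must at least compensate total damage at k*: 58 + 98 + 177 = 333.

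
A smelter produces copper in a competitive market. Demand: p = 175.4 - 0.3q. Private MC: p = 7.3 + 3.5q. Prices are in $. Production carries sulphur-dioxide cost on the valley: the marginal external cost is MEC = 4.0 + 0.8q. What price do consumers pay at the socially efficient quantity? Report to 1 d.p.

Social marginal cost = private MC + MEC = 11.3 + 4.3q.
Set SMC = demand: 11.3 + 4.3q = 175.4 - 0.3q → q* = 35.6739.
Consumer price on the demand curve at q*: 175.4 − 0.3×35.6739 = 164.6978.

P = $164.7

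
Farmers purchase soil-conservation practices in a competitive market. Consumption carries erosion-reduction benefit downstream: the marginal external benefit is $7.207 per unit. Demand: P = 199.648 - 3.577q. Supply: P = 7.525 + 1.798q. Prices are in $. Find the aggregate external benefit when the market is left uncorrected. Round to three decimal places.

$257.606

Market equilibrium (private): 7.525 + 1.798q = 199.648 - 3.577q → q_m = 35.7438.
Total external benefit = MEB × q_m = 7.207 × 35.7438 = 257.6056.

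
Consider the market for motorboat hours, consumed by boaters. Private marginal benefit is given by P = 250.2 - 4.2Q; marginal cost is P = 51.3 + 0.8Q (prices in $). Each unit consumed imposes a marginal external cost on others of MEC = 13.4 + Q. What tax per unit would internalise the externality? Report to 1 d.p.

Social marginal benefit = demand − MEC = 236.8 - 5.2Q.
Set SMB = MC: 236.8 - 5.2Q = 51.3 + 0.8Q → Q* = 30.9167.
The Pigouvian tax equals MEC at Q*: 13.4 + 1.0×30.9167 = 44.3167.

tax = $44.3 per unit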